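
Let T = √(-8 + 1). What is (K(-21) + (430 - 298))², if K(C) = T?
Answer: (132 + I*√7)² ≈ 17417.0 + 698.48*I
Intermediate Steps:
T = I*√7 (T = √(-7) = I*√7 ≈ 2.6458*I)
K(C) = I*√7
(K(-21) + (430 - 298))² = (I*√7 + (430 - 298))² = (I*√7 + 132)² = (132 + I*√7)²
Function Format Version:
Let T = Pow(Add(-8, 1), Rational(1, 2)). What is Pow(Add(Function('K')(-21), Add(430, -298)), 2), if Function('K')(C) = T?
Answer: Pow(Add(132, Mul(I, Pow(7, Rational(1, 2)))), 2) ≈ Add(17417., Mul(698.48, I))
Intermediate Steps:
T = Mul(I, Pow(7, Rational(1, 2))) (T = Pow(-7, Rational(1, 2)) = Mul(I, Pow(7, Rational(1, 2))) ≈ Mul(2.6458, I))
Function('K')(C) = Mul(I, Pow(7, Rational(1, 2)))
Pow(Add(Function('K')(-21), Add(430, -298)), 2) = Pow(Add(Mul(I, Pow(7, Rational(1, 2))), Add(430, -298)), 2) = Pow(Add(Mul(I, Pow(7, Rational(1, 2))), 132), 2) = Pow(Add(132, Mul(I, Pow(7, Rational(1, 2)))), 2)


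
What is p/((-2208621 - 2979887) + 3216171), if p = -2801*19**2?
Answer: 1011161/1972337 ≈ 0.51267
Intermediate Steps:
p = -1011161 (p = -2801*361 = -1011161)
p/((-2208621 - 2979887) + 3216171) = -1011161/((-2208621 - 2979887) + 3216171) = -1011161/(-5188508 + 3216171) = -1011161/(-1972337) = -1011161*(-1/1972337) = 1011161/1972337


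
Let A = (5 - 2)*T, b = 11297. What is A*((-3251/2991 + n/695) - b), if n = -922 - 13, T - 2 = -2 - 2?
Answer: 9395455318/138583 ≈ 67797.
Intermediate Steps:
T = -2 (T = 2 + (-2 - 2) = 2 - 4 = -2)
n = -935
A = -6 (A = (5 - 2)*(-2) = 3*(-2) = -6)
A*((-3251/2991 + n/695) - b) = -6*((-3251/2991 - 935/695) - 1*11297) = -6*((-3251*1/2991 - 935*1/695) - 11297) = -6*((-3251/2991 - 187/139) - 11297) = -6*(-1011206/415749 - 11297) = -6*(-4697727659/415749) = 9395455318/138583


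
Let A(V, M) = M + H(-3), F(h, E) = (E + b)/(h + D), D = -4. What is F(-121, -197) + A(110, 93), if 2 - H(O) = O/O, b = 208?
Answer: 11739/125 ≈ 93.912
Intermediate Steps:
H(O) = 1 (H(O) = 2 - O/O = 2 - 1*1 = 2 - 1 = 1)
F(h, E) = (208 + E)/(-4 + h) (F(h, E) = (E + 208)/(h - 4) = (208 + E)/(-4 + h))
A(V, M) = 1 + M (A(V, M) = M + 1 = 1 + M)
F(-121, -197) + A(110, 93) = (208 - 197)/(-4 - 121) + (1 + 93) = 11/(-125) + 94 = -1/125*11 + 94 = -11/125 + 94 = 11739/125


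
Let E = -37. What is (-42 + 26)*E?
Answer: 592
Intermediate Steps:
(-42 + 26)*E = (-42 + 26)*(-37) = -16*(-37) = 592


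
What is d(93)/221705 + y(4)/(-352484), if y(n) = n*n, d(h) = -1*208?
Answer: -1746908/1776078755 ≈ -0.00098358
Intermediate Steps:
d(h) = -208
y(n) = n**2
d(93)/221705 + y(4)/(-352484) = -208/221705 + 4**2/(-352484) = -208*1/221705 + 16*(-1/352484) = -208/221705 - 4/88121 = -1746908/1776078755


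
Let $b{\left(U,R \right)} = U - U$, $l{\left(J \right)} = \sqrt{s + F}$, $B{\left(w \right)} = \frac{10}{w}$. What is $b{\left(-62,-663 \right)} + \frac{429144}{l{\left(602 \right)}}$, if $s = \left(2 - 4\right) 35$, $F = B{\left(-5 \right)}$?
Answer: $- 35762 i \sqrt{2} \approx - 50575.0 i$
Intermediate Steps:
$F = -2$ ($F = \frac{10}{-5} = 10 \left(- \frac{1}{5}\right) = -2$)
$s = -70$ ($s = \left(-2\right) 35 = -70$)
$l{\left(J \right)} = 6 i \sqrt{2}$ ($l{\left(J \right)} = \sqrt{-70 - 2} = \sqrt{-72} = 6 i \sqrt{2}$)
$b{\left(U,R \right)} = 0$
$b{\left(-62,-663 \right)} + \frac{429144}{l{\left(602 \right)}} = 0 + \frac{429144}{6 i \sqrt{2}} = 0 + 429144 \left(- \frac{i \sqrt{2}}{12}\right) = 0 - 35762 i \sqrt{2} = - 35762 i \sqrt{2}$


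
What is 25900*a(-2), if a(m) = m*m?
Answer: 103600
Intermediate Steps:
a(m) = m²
25900*a(-2) = 25900*(-2)² = 25900*4 = 103600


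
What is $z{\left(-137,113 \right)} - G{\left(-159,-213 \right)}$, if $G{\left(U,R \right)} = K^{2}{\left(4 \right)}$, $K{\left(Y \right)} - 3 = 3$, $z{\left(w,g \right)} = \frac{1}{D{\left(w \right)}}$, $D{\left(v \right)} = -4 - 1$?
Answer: $- \frac{181}{5} \approx -36.2$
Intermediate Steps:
$D{\left(v \right)} = -5$ ($D{\left(v \right)} = -4 - 1 = -5$)
$z{\left(w,g \right)} = - \frac{1}{5}$ ($z{\left(w,g \right)} = \frac{1}{-5} = - \frac{1}{5}$)
$K{\left(Y \right)} = 6$ ($K{\left(Y \right)} = 3 + 3 = 6$)
$G{\left(U,R \right)} = 36$ ($G{\left(U,R \right)} = 6^{2} = 36$)
$z{\left(-137,113 \right)} - G{\left(-159,-213 \right)} = - \frac{1}{5} - 36 = - \frac{181}{5}$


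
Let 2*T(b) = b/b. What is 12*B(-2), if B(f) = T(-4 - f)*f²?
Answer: 24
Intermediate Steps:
T(b) = ½ (T(b) = (b/b)/2 = (½)*1 = ½)
B(f) = f²/2
12*B(-2) = 12*((½)*(-2)²) = 12*((½)*4) = 12*2 = 24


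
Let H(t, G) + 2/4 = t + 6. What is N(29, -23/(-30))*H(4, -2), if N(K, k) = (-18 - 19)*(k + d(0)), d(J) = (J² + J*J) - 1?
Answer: 4921/60 ≈ 82.017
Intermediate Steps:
d(J) = -1 + 2*J² (d(J) = (J² + J²) - 1 = 2*J² - 1 = -1 + 2*J²)
H(t, G) = 11/2 + t (H(t, G) = -½ + (t + 6) = -½ + (6 + t) = 11/2 + t)
N(K, k) = 37 - 37*k (N(K, k) = (-18 - 19)*(k + (-1 + 2*0²)) = -37*(k + (-1 + 2*0)) = -37*(k + (-1 + 0)) = -37*(k - 1) = -37*(-1 + k) = 37 - 37*k)
N(29, -23/(-30))*H(4, -2) = (37 - (-851)/(-30))*(11/2 + 4) = (37 - (-851)*(-1)/30)*(19/2) = (37 - 37*23/30)*(19/2) = (37 - 851/30)*(19/2) = (259/30)*(19/2) = 4921/60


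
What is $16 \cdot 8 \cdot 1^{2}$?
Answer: $128$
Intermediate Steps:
$16 \cdot 8 \cdot 1^{2} = 128 \cdot 1 = 128$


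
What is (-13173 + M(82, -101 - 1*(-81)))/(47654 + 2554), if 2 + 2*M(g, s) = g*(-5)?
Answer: -13379/50208 ≈ -0.26647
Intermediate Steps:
M(g, s) = -1 - 5*g/2 (M(g, s) = -1 + (g*(-5))/2 = -1 + (-5*g)/2 = -1 - 5*g/2)
(-13173 + M(82, -101 - 1*(-81)))/(47654 + 2554) = (-13173 + (-1 - 5/2*82))/(47654 + 2554) = (-13173 + (-1 - 205))/50208 = (-13173 - 206)*(1/50208) = -13379*1/50208 = -13379/50208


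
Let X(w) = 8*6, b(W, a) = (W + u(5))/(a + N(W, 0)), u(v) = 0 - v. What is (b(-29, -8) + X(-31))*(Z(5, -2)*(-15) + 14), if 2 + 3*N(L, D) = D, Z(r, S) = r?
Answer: -41175/13 ≈ -3167.3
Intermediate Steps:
N(L, D) = -2/3 + D/3
u(v) = -v
b(W, a) = (-5 + W)/(-2/3 + a) (b(W, a) = (W - 1*5)/(a + (-2/3 + (1/3)*0)) = (W - 5)/(a + (-2/3 + 0)) = (-5 + W)/(a - 2/3) = (-5 + W)/(-2/3 + a))
X(w) = 48
(b(-29, -8) + X(-31))*(Z(5, -2)*(-15) + 14) = (3*(-5 - 29)/(-2 + 3*(-8)) + 48)*(5*(-15) + 14) = (3*(-34)/(-2 - 24) + 48)*(-75 + 14) = (3*(-34)/(-26) + 48)*(-61) = (3*(-1/26)*(-34) + 48)*(-61) = (51/13 + 48)*(-61) = (675/13)*(-61) = -41175/13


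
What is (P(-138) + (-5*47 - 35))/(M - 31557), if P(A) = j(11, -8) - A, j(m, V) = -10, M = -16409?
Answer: 71/23983 ≈ 0.0029604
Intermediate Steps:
P(A) = -10 - A
(P(-138) + (-5*47 - 35))/(M - 31557) = ((-10 - 1*(-138)) + (-5*47 - 35))/(-16409 - 31557) = ((-10 + 138) + (-235 - 35))/(-47966) = (128 - 270)*(-1/47966) = -142*(-1/47966) = 71/23983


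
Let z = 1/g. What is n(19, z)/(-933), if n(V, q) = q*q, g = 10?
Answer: -1/93300 ≈ -1.0718e-5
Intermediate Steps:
z = ⅒ (z = 1/10 = ⅒ ≈ 0.10000)
n(V, q) = q²
n(19, z)/(-933) = (⅒)²/(-933) = (1/100)*(-1/933) = -1/93300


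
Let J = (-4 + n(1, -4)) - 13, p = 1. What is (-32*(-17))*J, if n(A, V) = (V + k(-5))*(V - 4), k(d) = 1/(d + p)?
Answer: 9248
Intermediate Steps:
k(d) = 1/(1 + d) (k(d) = 1/(d + 1) = 1/(1 + d))
n(A, V) = (-4 + V)*(-¼ + V) (n(A, V) = (V + 1/(1 - 5))*(V - 4) = (V + 1/(-4))*(-4 + V) = (V - ¼)*(-4 + V) = (-¼ + V)*(-4 + V) = (-4 + V)*(-¼ + V))
J = 17 (J = (-4 + (1 + (-4)² - 17/4*(-4))) - 13 = (-4 + (1 + 16 + 17)) - 13 = (-4 + 34) - 13 = 30 - 13 = 17)
(-32*(-17))*J = -32*(-17)*17 = 544*17 = 9248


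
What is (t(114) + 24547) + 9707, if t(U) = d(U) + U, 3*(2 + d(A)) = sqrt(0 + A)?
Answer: 34366 + sqrt(114)/3 ≈ 34370.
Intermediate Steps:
d(A) = -2 + sqrt(A)/3 (d(A) = -2 + sqrt(0 + A)/3 = -2 + sqrt(A)/3)
t(U) = -2 + U + sqrt(U)/3 (t(U) = (-2 + sqrt(U)/3) + U = -2 + U + sqrt(U)/3)
(t(114) + 24547) + 9707 = ((-2 + 114 + sqrt(114)/3) + 24547) + 9707 = ((112 + sqrt(114)/3) + 24547) + 9707 = (24659 + sqrt(114)/3) + 9707 = 34366 + sqrt(114)/3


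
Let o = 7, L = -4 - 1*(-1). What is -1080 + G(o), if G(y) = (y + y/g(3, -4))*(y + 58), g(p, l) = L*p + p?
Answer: -4205/6 ≈ -700.83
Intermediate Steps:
L = -3 (L = -4 + 1 = -3)
g(p, l) = -2*p (g(p, l) = -3*p + p = -2*p)
G(y) = 5*y*(58 + y)/6 (G(y) = (y + y/((-2*3)))*(y + 58) = (y + y/(-6))*(58 + y) = (y + y*(-⅙))*(58 + y) = (y - y/6)*(58 + y) = (5*y/6)*(58 + y) = 5*y*(58 + y)/6)
-1080 + G(o) = -1080 + (⅚)*7*(58 + 7) = -1080 + (⅚)*7*65 = -1080 + 2275/6 = -4205/6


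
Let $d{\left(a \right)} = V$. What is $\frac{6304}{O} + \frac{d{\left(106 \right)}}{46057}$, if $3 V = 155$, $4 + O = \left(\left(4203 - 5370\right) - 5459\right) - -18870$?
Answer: $\frac{18185983}{35233605} \approx 0.51615$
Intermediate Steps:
$O = 12240$ ($O = -4 + \left(\left(\left(4203 - 5370\right) - 5459\right) - -18870\right) = -4 + \left(\left(-1167 - 5459\right) + 18870\right) = -4 + \left(-6626 + 18870\right) = -4 + 12244 = 12240$)
$V = \frac{155}{3}$ ($V = \frac{1}{3} \cdot 155 = \frac{155}{3} \approx 51.667$)
$d{\left(a \right)} = \frac{155}{3}$
$\frac{6304}{O} + \frac{d{\left(106 \right)}}{46057} = \frac{6304}{12240} + \frac{155}{3 \cdot 46057} = 6304 \cdot \frac{1}{12240} + \frac{155}{3} \cdot \frac{1}{46057} = \frac{394}{765} + \frac{155}{138171} = \frac{18185983}{35233605}$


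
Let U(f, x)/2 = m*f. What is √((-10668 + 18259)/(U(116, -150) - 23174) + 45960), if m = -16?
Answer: √33222303444534/26886 ≈ 214.38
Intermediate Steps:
U(f, x) = -32*f (U(f, x) = 2*(-16*f) = -32*f)
√((-10668 + 18259)/(U(116, -150) - 23174) + 45960) = √((-10668 + 18259)/(-32*116 - 23174) + 45960) = √(7591/(-3712 - 23174) + 45960) = √(7591/(-26886) + 45960) = √(7591*(-1/26886) + 45960) = √(-7591/26886 + 45960) = √(1235672969/26886) = √33222303444534/26886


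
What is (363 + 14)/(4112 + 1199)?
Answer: 377/5311 ≈ 0.070985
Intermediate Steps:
(363 + 14)/(4112 + 1199) = 377/5311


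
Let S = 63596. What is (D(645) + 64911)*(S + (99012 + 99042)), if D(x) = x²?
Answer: 125836904400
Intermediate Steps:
(D(645) + 64911)*(S + (99012 + 99042)) = (645² + 64911)*(63596 + (99012 + 99042)) = (416025 + 64911)*(63596 + 198054) = 480936*261650 = 125836904400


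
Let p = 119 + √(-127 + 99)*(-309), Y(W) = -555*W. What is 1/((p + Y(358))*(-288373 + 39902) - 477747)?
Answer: -I/(-49338657194*I + 153555078*√7) ≈ 2.0267e-11 - 1.6688e-13*I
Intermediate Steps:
p = 119 - 618*I*√7 (p = 119 + √(-28)*(-309) = 119 + (2*I*√7)*(-309) = 119 - 618*I*√7 ≈ 119.0 - 1635.1*I)
1/((p + Y(358))*(-288373 + 39902) - 477747) = 1/(((119 - 618*I*√7) - 555*358)*(-288373 + 39902) - 477747) = 1/(((119 - 618*I*√7) - 198690)*(-248471) - 477747) = 1/((-198571 - 618*I*√7)*(-248471) - 477747) = 1/((49339134941 + 153555078*I*√7) - 477747) = 1/(49338657194 + 153555078*I*√7)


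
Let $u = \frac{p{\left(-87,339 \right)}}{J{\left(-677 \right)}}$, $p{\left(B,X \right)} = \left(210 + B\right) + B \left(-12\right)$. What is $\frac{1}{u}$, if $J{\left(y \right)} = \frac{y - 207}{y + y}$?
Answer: $\frac{442}{790059} \approx 0.00055945$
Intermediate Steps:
$p{\left(B,X \right)} = 210 - 11 B$ ($p{\left(B,X \right)} = \left(210 + B\right) - 12 B = 210 - 11 B$)
$J{\left(y \right)} = \frac{-207 + y}{2 y}$
$u = \frac{790059}{442}$ ($u = \frac{210 - -957}{\frac{1}{2} \frac{1}{-677} \left(-207 - 677\right)} = \frac{210 + 957}{\frac{1}{2} \left(- \frac{1}{677}\right) \left(-884\right)} = \frac{1167}{\frac{442}{677}} = 1167 \cdot \frac{677}{442} = \frac{790059}{442} \approx 1787.5$)
$\frac{1}{u} = \frac{1}{\frac{790059}{442}} = \frac{442}{790059}$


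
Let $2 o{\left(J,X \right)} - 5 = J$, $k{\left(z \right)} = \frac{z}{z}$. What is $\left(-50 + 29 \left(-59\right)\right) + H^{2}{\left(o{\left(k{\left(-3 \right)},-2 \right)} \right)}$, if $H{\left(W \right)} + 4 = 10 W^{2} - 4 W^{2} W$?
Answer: $94554415$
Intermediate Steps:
$k{\left(z \right)} = 1$
$o{\left(J,X \right)} = \frac{5}{2} + \frac{J}{2}$
$H{\left(W \right)} = -4 - 40 W^{5}$ ($H{\left(W \right)} = -4 + 10 W^{2} - 4 W^{2} W = -4 + 10 W^{2} \left(- 4 W^{3}\right) = -4 - 40 W^{5}$)
$\left(-50 + 29 \left(-59\right)\right) + H^{2}{\left(o{\left(k{\left(-3 \right)},-2 \right)} \right)} = \left(-50 + 29 \left(-59\right)\right) + \left(-4 - 40 \left(\frac{5}{2} + \frac{1}{2} \cdot 1\right)^{5}\right)^{2} = \left(-50 - 1711\right) + \left(-4 - 40 \left(\frac{5}{2} + \frac{1}{2}\right)^{5}\right)^{2} = -1761 + \left(-4 - 40 \cdot 3^{5}\right)^{2} = -1761 + \left(-4 - 9720\right)^{2} = -1761 + \left(-9724\right)^{2} = -1761 + 94556176 = 94554415$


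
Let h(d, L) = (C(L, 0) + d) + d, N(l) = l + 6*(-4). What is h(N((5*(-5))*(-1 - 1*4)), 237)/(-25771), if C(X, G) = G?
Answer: -202/25771 ≈ -0.0078383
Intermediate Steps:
N(l) = -24 + l (N(l) = l - 24 = -24 + l)
h(d, L) = 2*d (h(d, L) = (0 + d) + d = d + d = 2*d)
h(N((5*(-5))*(-1 - 1*4)), 237)/(-25771) = (2*(-24 + (5*(-5))*(-1 - 1*4)))/(-25771) = (2*(-24 - 25*(-1 - 4)))*(-1/25771) = (2*(-24 - 25*(-5)))*(-1/25771) = (2*(-24 + 125))*(-1/25771) = (2*101)*(-1/25771) = 202*(-1/25771) = -202/25771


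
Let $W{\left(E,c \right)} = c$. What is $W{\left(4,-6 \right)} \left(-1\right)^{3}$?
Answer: $6$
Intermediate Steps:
$W{\left(4,-6 \right)} \left(-1\right)^{3} = - 6 \left(-1\right)^{3} = \left(-6\right) \left(-1\right) = 6$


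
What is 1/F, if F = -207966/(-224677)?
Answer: 224677/207966 ≈ 1.0804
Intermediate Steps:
F = 207966/224677 (F = -207966*(-1/224677) = 207966/224677 ≈ 0.92562)
1/F = 1/(207966/224677) = 224677/207966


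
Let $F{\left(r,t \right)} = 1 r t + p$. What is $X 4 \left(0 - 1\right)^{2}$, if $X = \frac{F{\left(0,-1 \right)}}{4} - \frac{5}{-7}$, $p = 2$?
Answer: $\frac{34}{7} \approx 4.8571$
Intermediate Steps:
$F{\left(r,t \right)} = 2 + r t$ ($F{\left(r,t \right)} = 1 r t + 2 = r t + 2 = 2 + r t$)
$X = \frac{17}{14}$ ($X = \frac{2 + 0 \left(-1\right)}{4} - \frac{5}{-7} = \left(2 + 0\right) \frac{1}{4} - - \frac{5}{7} = 2 \cdot \frac{1}{4} + \frac{5}{7} = \frac{1}{2} + \frac{5}{7} = \frac{17}{14} \approx 1.2143$)
$X 4 \left(0 - 1\right)^{2} = \frac{17}{14} \cdot 4 \left(0 - 1\right)^{2} = \frac{34 \left(-1\right)^{2}}{7} = \frac{34}{7} \cdot 1 = \frac{34}{7}$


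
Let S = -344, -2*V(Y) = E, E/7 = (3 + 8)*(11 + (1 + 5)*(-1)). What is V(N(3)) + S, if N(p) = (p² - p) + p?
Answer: -1073/2 ≈ -536.50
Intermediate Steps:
E = 385 (E = 7*((3 + 8)*(11 + (1 + 5)*(-1))) = 7*(11*(11 + 6*(-1))) = 7*(11*(11 - 6)) = 7*(11*5) = 7*55 = 385)
N(p) = p²
V(Y) = -385/2 (V(Y) = -½*385 = -385/2)
V(N(3)) + S = -385/2 - 344 = -1073/2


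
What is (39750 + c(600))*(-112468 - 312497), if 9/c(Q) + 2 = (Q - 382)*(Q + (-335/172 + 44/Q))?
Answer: -14206669498964772000/841011589 ≈ -1.6892e+10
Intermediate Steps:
c(Q) = 9/(-2 + (-382 + Q)*(-335/172 + Q + 44/Q)) (c(Q) = 9/(-2 + (Q - 382)*(Q + (-335/172 + 44/Q))) = 9/(-2 + (-382 + Q)*(Q + (-335*1/172 + 44/Q))) = 9/(-2 + (-382 + Q)*(Q + (-335/172 + 44/Q))) = 9/(-2 + (-382 + Q)*(-335/172 + Q + 44/Q)))
(39750 + c(600))*(-112468 - 312497) = (39750 + 1548*600/(-2890976 - 66039*600² + 172*600³ + 135194*600))*(-112468 - 312497) = (39750 + 1548*600/(-2890976 - 66039*360000 + 172*216000000 + 81116400))*(-424965) = (39750 + 1548*600/(-2890976 - 23774040000 + 37152000000 + 81116400))*(-424965) = (39750 + 1548*600/13456185424)*(-424965) = (39750 + 1548*600*(1/13456185424))*(-424965) = (39750 + 58050/841011589)*(-424965) = (33430210720800/841011589)*(-424965) = -14206669498964772000/841011589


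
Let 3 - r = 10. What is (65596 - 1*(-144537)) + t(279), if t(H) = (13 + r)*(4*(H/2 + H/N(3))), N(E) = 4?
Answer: 215155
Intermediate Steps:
r = -7 (r = 3 - 1*10 = 3 - 10 = -7)
t(H) = 18*H (t(H) = (13 - 7)*(4*(H/2 + H/4)) = 6*(4*(H*(½) + H*(¼))) = 6*(4*(H/2 + H/4)) = 6*(4*(3*H/4)) = 6*(3*H) = 18*H)
(65596 - 1*(-144537)) + t(279) = (65596 - 1*(-144537)) + 18*279 = (65596 + 144537) + 5022 = 210133 + 5022 = 215155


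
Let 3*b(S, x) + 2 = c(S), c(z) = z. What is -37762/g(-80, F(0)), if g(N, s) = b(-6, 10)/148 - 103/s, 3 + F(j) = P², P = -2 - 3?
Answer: 92214804/11477 ≈ 8034.8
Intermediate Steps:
P = -5
F(j) = 22 (F(j) = -3 + (-5)² = -3 + 25 = 22)
b(S, x) = -⅔ + S/3
g(N, s) = -2/111 - 103/s (g(N, s) = (-⅔ + (⅓)*(-6))/148 - 103/s = (-⅔ - 2)*(1/148) - 103/s = -8/3*1/148 - 103/s = -2/111 - 103/s)
-37762/g(-80, F(0)) = -37762/(-2/111 - 103/22) = -37762/(-11477/2442) = -37762*(-2442/11477) = 92214804/11477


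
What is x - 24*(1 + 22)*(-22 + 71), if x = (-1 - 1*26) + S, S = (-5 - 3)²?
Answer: -27011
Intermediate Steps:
S = 64 (S = (-8)² = 64)
x = 37 (x = (-1 - 1*26) + 64 = (-1 - 26) + 64 = -27 + 64 = 37)
x - 24*(1 + 22)*(-22 + 71) = 37 - 24*(1 + 22)*(-22 + 71) = 37 - 552*49 = 37 - 24*1127 = 37 - 27048 = -27011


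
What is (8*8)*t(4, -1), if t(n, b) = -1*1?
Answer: -64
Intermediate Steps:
t(n, b) = -1
(8*8)*t(4, -1) = (8*8)*(-1) = 64*(-1) = -64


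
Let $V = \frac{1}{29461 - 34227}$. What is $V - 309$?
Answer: $- \frac{1472695}{4766} \approx -309.0$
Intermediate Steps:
$V = - \frac{1}{4766}$ ($V = \frac{1}{-4766} = - \frac{1}{4766} \approx -0.00020982$)
$V - 309 = - \frac{1}{4766} - 309 = - \frac{1472695}{4766}$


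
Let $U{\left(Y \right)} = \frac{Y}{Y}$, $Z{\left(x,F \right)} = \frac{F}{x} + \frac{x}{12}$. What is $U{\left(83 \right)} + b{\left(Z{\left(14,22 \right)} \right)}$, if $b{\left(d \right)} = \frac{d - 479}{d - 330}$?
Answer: $\frac{33748}{13745} \approx 2.4553$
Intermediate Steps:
$Z{\left(x,F \right)} = \frac{x}{12} + \frac{F}{x}$ ($Z{\left(x,F \right)} = \frac{F}{x} + x \frac{1}{12} = \frac{F}{x} + \frac{x}{12} = \frac{x}{12} + \frac{F}{x}$)
$b{\left(d \right)} = \frac{-479 + d}{-330 + d}$
$U{\left(Y \right)} = 1$
$U{\left(83 \right)} + b{\left(Z{\left(14,22 \right)} \right)} = 1 + \frac{-479 + \left(\frac{1}{12} \cdot 14 + \frac{22}{14}\right)}{-330 + \left(\frac{1}{12} \cdot 14 + \frac{22}{14}\right)} = 1 + \frac{-479 + \left(\frac{7}{6} + 22 \cdot \frac{1}{14}\right)}{-330 + \left(\frac{7}{6} + 22 \cdot \frac{1}{14}\right)} = 1 + \frac{-479 + \left(\frac{7}{6} + \frac{11}{7}\right)}{-330 + \left(\frac{7}{6} + \frac{11}{7}\right)} = 1 + \frac{-479 + \frac{115}{42}}{-330 + \frac{115}{42}} = 1 + \frac{1}{- \frac{13745}{42}} \left(- \frac{20003}{42}\right) = 1 - - \frac{20003}{13745} = 1 + \frac{20003}{13745} = \frac{33748}{13745}$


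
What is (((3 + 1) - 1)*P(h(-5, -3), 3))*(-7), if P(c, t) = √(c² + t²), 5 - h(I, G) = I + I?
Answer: -63*√26 ≈ -321.24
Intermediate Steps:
h(I, G) = 5 - 2*I (h(I, G) = 5 - (I + I) = 5 - 2*I)
(((3 + 1) - 1)*P(h(-5, -3), 3))*(-7) = (((3 + 1) - 1)*√((5 - 2*(-5))² + 3²))*(-7) = ((4 - 1)*√((5 + 10)² + 9))*(-7) = (3*√(15² + 9))*(-7) = (3*√(225 + 9))*(-7) = (3*√234)*(-7) = (3*(3*√26))*(-7) = (9*√26)*(-7) = -63*√26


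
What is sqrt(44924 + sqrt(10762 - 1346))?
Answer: sqrt(44924 + 2*sqrt(2354)) ≈ 212.18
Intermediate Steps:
sqrt(44924 + sqrt(10762 - 1346)) = sqrt(44924 + sqrt(9416)) = sqrt(44924 + 2*sqrt(2354))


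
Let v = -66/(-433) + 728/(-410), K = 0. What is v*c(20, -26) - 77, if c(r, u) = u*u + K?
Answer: -104234337/88765 ≈ -1174.3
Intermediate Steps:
v = -144082/88765 (v = -66*(-1/433) + 728*(-1/410) = 66/433 - 364/205 = -144082/88765 ≈ -1.6232)
c(r, u) = u² (c(r, u) = u*u + 0 = u² + 0 = u²)
v*c(20, -26) - 77 = -144082/88765*(-26)² - 77 = -144082/88765*676 - 77 = -97399432/88765 - 77 = -104234337/88765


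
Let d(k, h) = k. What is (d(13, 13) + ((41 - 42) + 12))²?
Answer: 576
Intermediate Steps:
(d(13, 13) + ((41 - 42) + 12))² = (13 + ((41 - 42) + 12))² = (13 + (-1 + 12))² = (13 + 11)² = 24² = 576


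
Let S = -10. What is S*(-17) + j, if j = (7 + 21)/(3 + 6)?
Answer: 1558/9 ≈ 173.11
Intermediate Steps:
j = 28/9 ≈ 3.1111
S*(-17) + j = -10*(-17) + 28/9 = 170 + 28/9 = 1558/9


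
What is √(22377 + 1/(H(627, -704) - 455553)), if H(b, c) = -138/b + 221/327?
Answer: 3*√602510183445388682335127/15566913766 ≈ 149.59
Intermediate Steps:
H(b, c) = 221/327 - 138/b (H(b, c) = -138/b + 221*(1/327) = -138/b + 221/327 = 221/327 - 138/b)
√(22377 + 1/(H(627, -704) - 455553)) = √(22377 + 1/((221/327 - 138/627) - 455553)) = √(22377 + 1/((221/327 - 138*1/627) - 455553)) = √(22377 + 1/((221/327 - 46/209) - 455553)) = √(22377 + 1/(31147/68343 - 455553)) = √(22377 + 1/(-31133827532/68343)) = √(22377 - 68343/31133827532) = √(696681658615221/31133827532) = 3*√602510183445388682335127/15566913766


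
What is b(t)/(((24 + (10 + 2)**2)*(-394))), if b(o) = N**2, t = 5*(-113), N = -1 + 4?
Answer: -3/22064 ≈ -0.00013597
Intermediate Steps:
N = 3
t = -565
b(o) = 9 (b(o) = 3**2 = 9)
b(t)/(((24 + (10 + 2)**2)*(-394))) = 9/(((24 + (10 + 2)**2)*(-394))) = 9/(((24 + 12**2)*(-394))) = 9/(((24 + 144)*(-394))) = 9/((168*(-394))) = 9/(-66192) = 9*(-1/66192) = -3/22064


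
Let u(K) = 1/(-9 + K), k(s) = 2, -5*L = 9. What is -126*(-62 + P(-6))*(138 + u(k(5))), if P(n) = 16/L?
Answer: 1231340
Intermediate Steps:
L = -9/5 (L = -1/5*9 = -9/5 ≈ -1.8000)
P(n) = -80/9 (P(n) = 16/(-9/5) = 16*(-5/9) = -80/9)
-126*(-62 + P(-6))*(138 + u(k(5))) = -126*(-62 - 80/9)*(138 + 1/(-9 + 2)) = -(-8932)*(138 + 1/(-7)) = -(-8932)*(138 - 1/7) = -(-8932)*965/7 = -126*(-615670/63) = 1231340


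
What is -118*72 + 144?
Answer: -8352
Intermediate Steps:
-118*72 + 144 = -8496 + 144 = -8352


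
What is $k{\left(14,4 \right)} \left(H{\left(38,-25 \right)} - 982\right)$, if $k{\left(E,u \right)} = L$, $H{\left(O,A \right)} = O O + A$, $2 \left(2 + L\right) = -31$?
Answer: $- \frac{15295}{2} \approx -7647.5$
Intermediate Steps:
$L = - \frac{35}{2}$ ($L = -2 + \frac{1}{2} \left(-31\right) = -2 - \frac{31}{2} = - \frac{35}{2} \approx -17.5$)
$H{\left(O,A \right)} = A + O^{2}$ ($H{\left(O,A \right)} = O^{2} + A = A + O^{2}$)
$k{\left(E,u \right)} = - \frac{35}{2}$
$k{\left(14,4 \right)} \left(H{\left(38,-25 \right)} - 982\right) = - \frac{35 \left(\left(-25 + 38^{2}\right) - 982\right)}{2} = - \frac{35 \left(\left(-25 + 1444\right) - 982\right)}{2} = - \frac{35 \left(1419 - 982\right)}{2} = \left(- \frac{35}{2}\right) 437 = - \frac{15295}{2}$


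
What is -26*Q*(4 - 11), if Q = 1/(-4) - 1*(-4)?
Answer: 1365/2 ≈ 682.50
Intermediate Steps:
Q = 15/4 (Q = -1/4 + 4 = 15/4 ≈ 3.7500)
-26*Q*(4 - 11) = -195*(4 - 11)/2 = -195*(-7)/2 = -26*(-105/4) = 1365/2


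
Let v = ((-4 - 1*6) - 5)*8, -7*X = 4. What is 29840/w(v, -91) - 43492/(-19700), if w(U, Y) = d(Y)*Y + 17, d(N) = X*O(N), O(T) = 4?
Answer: 5976337/44325 ≈ 134.83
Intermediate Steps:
X = -4/7 (X = -⅐*4 = -4/7 ≈ -0.57143)
d(N) = -16/7 (d(N) = -4/7*4 = -16/7)
v = -120 (v = ((-4 - 6) - 5)*8 = (-10 - 5)*8 = -15*8 = -120)
w(U, Y) = 17 - 16*Y/7 (w(U, Y) = -16*Y/7 + 17 = 17 - 16*Y/7)
29840/w(v, -91) - 43492/(-19700) = 29840/(17 - 16/7*(-91)) - 43492/(-19700) = 29840/(17 + 208) - 43492*(-1/19700) = 29840/225 + 10873/4925 = 29840*(1/225) + 10873/4925 = 5968/45 + 10873/4925 = 5976337/44325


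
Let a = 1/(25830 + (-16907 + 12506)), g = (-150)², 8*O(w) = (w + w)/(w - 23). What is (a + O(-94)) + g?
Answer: 1392897437/61906 ≈ 22500.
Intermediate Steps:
O(w) = w/(4*(-23 + w)) (O(w) = ((w + w)/(w - 23))/8 = ((2*w)/(-23 + w))/8 = (2*w/(-23 + w))/8 = w/(4*(-23 + w)))
g = 22500
a = 1/21429 (a = 1/(25830 - 4401) = 1/21429 ≈ 4.6666e-5)
(a + O(-94)) + g = (1/21429 + (¼)*(-94)/(-23 - 94)) + 22500 = (1/21429 + (¼)*(-94)/(-117)) + 22500 = (1/21429 + (¼)*(-94)*(-1/117)) + 22500 = (1/21429 + 47/234) + 22500 = 12437/61906 + 22500 = 1392897437/61906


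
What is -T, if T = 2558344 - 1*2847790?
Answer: 289446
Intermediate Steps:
T = -289446 (T = 2558344 - 2847790 = -289446)
-T = -1*(-289446) = 289446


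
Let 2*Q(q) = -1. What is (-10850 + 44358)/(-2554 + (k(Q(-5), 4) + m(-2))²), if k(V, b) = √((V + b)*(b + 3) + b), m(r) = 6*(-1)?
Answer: -333672664/24774025 + 804192*√114/24774025 ≈ -13.122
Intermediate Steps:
Q(q) = -½ (Q(q) = (½)*(-1) = -½)
m(r) = -6
k(V, b) = √(b + (3 + b)*(V + b)) (k(V, b) = √((V + b)*(3 + b) + b) = √((3 + b)*(V + b) + b) = √(b + (3 + b)*(V + b)))
(-10850 + 44358)/(-2554 + (k(Q(-5), 4) + m(-2))²) = (-10850 + 44358)/(-2554 + (√(4² + 3*(-½) + 4*4 - ½*4) - 6)²) = 33508/(-2554 + (√(16 - 3/2 + 16 - 2) - 6)²) = 33508/(-2554 + (√(57/2) - 6)²) = 33508/(-2554 + (√114/2 - 6)²) = 33508/(-2554 + (-6 + √114/2)²)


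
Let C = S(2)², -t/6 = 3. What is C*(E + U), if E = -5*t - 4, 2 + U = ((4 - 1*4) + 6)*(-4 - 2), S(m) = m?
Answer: 192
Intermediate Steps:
t = -18 (t = -6*3 = -18)
C = 4 (C = 2² = 4)
U = -38 (U = -2 + ((4 - 1*4) + 6)*(-4 - 2) = -2 + ((4 - 4) + 6)*(-6) = -2 + (0 + 6)*(-6) = -2 + 6*(-6) = -2 - 36 = -38)
E = 86 (E = -5*(-18) - 4 = 90 - 4 = 86)
C*(E + U) = 4*(86 - 38) = 4*48 = 192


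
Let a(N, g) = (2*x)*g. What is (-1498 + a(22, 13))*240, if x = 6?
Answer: -322080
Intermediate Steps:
a(N, g) = 12*g (a(N, g) = (2*6)*g = 12*g)
(-1498 + a(22, 13))*240 = (-1498 + 12*13)*240 = (-1498 + 156)*240 = -1342*240 = -322080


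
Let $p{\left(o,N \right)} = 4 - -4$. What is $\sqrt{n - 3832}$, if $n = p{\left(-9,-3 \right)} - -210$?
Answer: $i \sqrt{3614} \approx 60.117 i$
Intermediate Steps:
$p{\left(o,N \right)} = 8$ ($p{\left(o,N \right)} = 4 + 4 = 8$)
$n = 218$ ($n = 8 - -210 = 8 + 210 = 218$)
$\sqrt{n - 3832} = \sqrt{218 - 3832} = \sqrt{-3614} = i \sqrt{3614}$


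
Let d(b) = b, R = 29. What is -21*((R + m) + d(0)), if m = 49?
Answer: -1638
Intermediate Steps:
-21*((R + m) + d(0)) = -21*((29 + 49) + 0) = -21*(78 + 0) = -21*78 = -1638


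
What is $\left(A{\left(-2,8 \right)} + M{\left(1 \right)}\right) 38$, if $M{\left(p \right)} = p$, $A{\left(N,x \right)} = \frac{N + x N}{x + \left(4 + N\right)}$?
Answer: $- \frac{152}{5} \approx -30.4$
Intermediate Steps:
$A{\left(N,x \right)} = \frac{N + N x}{4 + N + x}$
$\left(A{\left(-2,8 \right)} + M{\left(1 \right)}\right) 38 = \left(- \frac{2 \left(1 + 8\right)}{4 - 2 + 8} + 1\right) 38 = \left(\left(-2\right) \frac{1}{10} \cdot 9 + 1\right) 38 = \left(- \frac{9}{5} + 1\right) 38 = \left(- \frac{4}{5}\right) 38 = - \frac{152}{5}$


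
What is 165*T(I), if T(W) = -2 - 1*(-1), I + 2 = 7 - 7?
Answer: -165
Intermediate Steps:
I = -2 (I = -2 + (7 - 7) = -2 + 0 = -2)
T(W) = -1 (T(W) = -2 + 1 = -1)
165*T(I) = 165*(-1) = -165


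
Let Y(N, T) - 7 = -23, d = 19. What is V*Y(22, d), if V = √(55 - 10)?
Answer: -48*√5 ≈ -107.33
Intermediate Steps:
Y(N, T) = -16 (Y(N, T) = 7 - 23 = -16)
V = 3*√5 (V = √45 = 3*√5 ≈ 6.7082)
V*Y(22, d) = (3*√5)*(-16) = -48*√5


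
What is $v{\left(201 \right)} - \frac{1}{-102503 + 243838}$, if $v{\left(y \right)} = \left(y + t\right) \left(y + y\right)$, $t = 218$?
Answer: $\frac{23806184729}{141335} \approx 1.6844 \cdot 10^{5}$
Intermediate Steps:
$v{\left(y \right)} = 2 y \left(218 + y\right)$ ($v{\left(y \right)} = \left(y + 218\right) \left(y + y\right) = \left(218 + y\right) 2 y = 2 y \left(218 + y\right)$)
$v{\left(201 \right)} - \frac{1}{-102503 + 243838} = 2 \cdot 201 \left(218 + 201\right) - \frac{1}{-102503 + 243838} = 2 \cdot 201 \cdot 419 - \frac{1}{141335} = 168438 - \frac{1}{141335} = \frac{23806184729}{141335}$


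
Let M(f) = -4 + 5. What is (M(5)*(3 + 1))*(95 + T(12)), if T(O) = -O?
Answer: 332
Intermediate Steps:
M(f) = 1
(M(5)*(3 + 1))*(95 + T(12)) = (1*(3 + 1))*(95 - 1*12) = (1*4)*(95 - 12) = 4*83 = 332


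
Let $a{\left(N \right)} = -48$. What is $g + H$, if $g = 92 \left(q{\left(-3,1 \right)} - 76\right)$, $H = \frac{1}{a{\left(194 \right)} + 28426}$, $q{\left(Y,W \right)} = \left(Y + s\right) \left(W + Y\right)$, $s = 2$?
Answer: $- \frac{193197423}{28378} \approx -6808.0$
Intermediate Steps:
$q{\left(Y,W \right)} = \left(2 + Y\right) \left(W + Y\right)$ ($q{\left(Y,W \right)} = \left(Y + 2\right) \left(W + Y\right) = \left(2 + Y\right) \left(W + Y\right)$)
$H = \frac{1}{28378}$ ($H = \frac{1}{-48 + 28426} = \frac{1}{28378} \approx 3.5239 \cdot 10^{-5}$)
$g = -6808$ ($g = 92 \left(\left(\left(-3\right)^{2} + 2 \cdot 1 + 2 \left(-3\right) + 1 \left(-3\right)\right) - 76\right) = 92 \left(\left(9 + 2 - 6 - 3\right) - 76\right) = 92 \left(2 - 76\right) = 92 \left(-74\right) = -6808$)
$g + H = -6808 + \frac{1}{28378} = - \frac{193197423}{28378}$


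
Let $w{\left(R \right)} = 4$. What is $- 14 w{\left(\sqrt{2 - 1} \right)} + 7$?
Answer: $-49$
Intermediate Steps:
$- 14 w{\left(\sqrt{2 - 1} \right)} + 7 = \left(-14\right) 4 + 7 = -56 + 7 = -49$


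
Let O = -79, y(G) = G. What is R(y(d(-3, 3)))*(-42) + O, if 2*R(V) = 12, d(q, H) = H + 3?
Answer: -331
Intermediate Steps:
d(q, H) = 3 + H
R(V) = 6 (R(V) = (1/2)*12 = 6)
R(y(d(-3, 3)))*(-42) + O = 6*(-42) - 79 = -252 - 79 = -331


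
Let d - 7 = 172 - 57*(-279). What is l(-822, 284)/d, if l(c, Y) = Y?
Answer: 142/8041 ≈ 0.017659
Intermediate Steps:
d = 16082 (d = 7 + (172 - 57*(-279)) = 7 + (172 + 15903) = 7 + 16075 = 16082)
l(-822, 284)/d = 284/16082 = 284*(1/16082) = 142/8041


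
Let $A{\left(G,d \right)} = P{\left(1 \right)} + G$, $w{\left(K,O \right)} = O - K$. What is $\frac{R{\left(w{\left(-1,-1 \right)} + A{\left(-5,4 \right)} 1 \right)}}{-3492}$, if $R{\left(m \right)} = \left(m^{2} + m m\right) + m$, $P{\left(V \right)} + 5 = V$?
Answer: $- \frac{17}{388} \approx -0.043814$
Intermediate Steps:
$P{\left(V \right)} = -5 + V$
$A{\left(G,d \right)} = -4 + G$ ($A{\left(G,d \right)} = \left(-5 + 1\right) + G = -4 + G$)
$R{\left(m \right)} = m + 2 m^{2}$ ($R{\left(m \right)} = \left(m^{2} + m^{2}\right) + m = 2 m^{2} + m = m + 2 m^{2}$)
$\frac{R{\left(w{\left(-1,-1 \right)} + A{\left(-5,4 \right)} 1 \right)}}{-3492} = \frac{\left(\left(-1 - -1\right) + \left(-4 - 5\right) 1\right) \left(1 + 2 \left(\left(-1 - -1\right) + \left(-4 - 5\right) 1\right)\right)}{-3492} = \left(\left(-1 + 1\right) - 9\right) \left(1 + 2 \left(\left(-1 + 1\right) - 9\right)\right) \left(- \frac{1}{3492}\right) = \left(0 - 9\right) \left(1 + 2 \left(0 - 9\right)\right) \left(- \frac{1}{3492}\right) = - 9 \left(1 + 2 \left(-9\right)\right) \left(- \frac{1}{3492}\right) = - 9 \left(1 - 18\right) \left(- \frac{1}{3492}\right) = \left(-9\right) \left(-17\right) \left(- \frac{1}{3492}\right) = 153 \left(- \frac{1}{3492}\right) = - \frac{17}{388}$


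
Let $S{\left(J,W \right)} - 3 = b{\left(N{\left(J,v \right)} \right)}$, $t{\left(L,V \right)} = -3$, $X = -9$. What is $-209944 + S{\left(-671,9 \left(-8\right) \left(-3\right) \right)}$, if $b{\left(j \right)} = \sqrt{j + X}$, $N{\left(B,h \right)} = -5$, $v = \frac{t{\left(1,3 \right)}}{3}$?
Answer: $-209941 + i \sqrt{14} \approx -2.0994 \cdot 10^{5} + 3.7417 i$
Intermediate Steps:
$v = -1$ ($v = - \frac{3}{3} = \left(-3\right) \frac{1}{3} = -1$)
$b{\left(j \right)} = \sqrt{-9 + j}$ ($b{\left(j \right)} = \sqrt{j - 9} = \sqrt{-9 + j}$)
$S{\left(J,W \right)} = 3 + i \sqrt{14}$ ($S{\left(J,W \right)} = 3 + \sqrt{-9 - 5} = 3 + \sqrt{-14} = 3 + i \sqrt{14}$)
$-209944 + S{\left(-671,9 \left(-8\right) \left(-3\right) \right)} = -209944 + \left(3 + i \sqrt{14}\right) = -209941 + i \sqrt{14}$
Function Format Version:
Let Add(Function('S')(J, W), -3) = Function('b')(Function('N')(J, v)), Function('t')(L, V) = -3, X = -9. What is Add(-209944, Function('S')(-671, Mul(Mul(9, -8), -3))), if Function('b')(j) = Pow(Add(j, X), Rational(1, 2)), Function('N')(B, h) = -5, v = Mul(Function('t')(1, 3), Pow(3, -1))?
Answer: Add(-209941, Mul(I, Pow(14, Rational(1, 2)))) ≈ Add(-2.0994e+5, Mul(3.7417, I))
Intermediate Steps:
v = -1 (v = Mul(-3, Pow(3, -1)) = Mul(-3, Rational(1, 3)) = -1)
Function('b')(j) = Pow(Add(-9, j), Rational(1, 2)) (Function('b')(j) = Pow(Add(j, -9), Rational(1, 2)) = Pow(Add(-9, j), Rational(1, 2)))
Function('S')(J, W) = Add(3, Mul(I, Pow(14, Rational(1, 2)))) (Function('S')(J, W) = Add(3, Pow(Add(-9, -5), Rational(1, 2))) = Add(3, Pow(-14, Rational(1, 2))) = Add(3, Mul(I, Pow(14, Rational(1, 2)))))
Add(-209944, Function('S')(-671, Mul(Mul(9, -8), -3))) = Add(-209944, Add(3, Mul(I, Pow(14, Rational(1, 2))))) = Add(-209941, Mul(I, Pow(14, Rational(1, 2))))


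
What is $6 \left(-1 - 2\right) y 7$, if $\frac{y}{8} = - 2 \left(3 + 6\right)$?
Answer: $18144$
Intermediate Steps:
$y = -144$ ($y = 8 \left(- 2 \left(3 + 6\right)\right) = 8 \left(\left(-2\right) 9\right) = 8 \left(-18\right) = -144$)
$6 \left(-1 - 2\right) y 7 = 6 \left(-1 - 2\right) \left(-144\right) 7 = 6 \left(-3\right) \left(-144\right) 7 = \left(-18\right) \left(-144\right) 7 = 2592 \cdot 7 = 18144$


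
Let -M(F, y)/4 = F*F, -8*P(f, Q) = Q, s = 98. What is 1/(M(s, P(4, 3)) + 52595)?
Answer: 1/14179 ≈ 7.0527e-5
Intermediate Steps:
P(f, Q) = -Q/8
M(F, y) = -4*F² (M(F, y) = -4*F*F = -4*F²)
1/(M(s, P(4, 3)) + 52595) = 1/(-4*98² + 52595) = 1/(-4*9604 + 52595) = 1/(-38416 + 52595) = 1/14179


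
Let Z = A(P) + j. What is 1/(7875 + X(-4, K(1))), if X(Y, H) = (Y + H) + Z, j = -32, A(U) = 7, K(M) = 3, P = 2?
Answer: 1/7849 ≈ 0.00012740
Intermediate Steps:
Z = -25 (Z = 7 - 32 = -25)
X(Y, H) = -25 + H + Y (X(Y, H) = (Y + H) - 25 = (H + Y) - 25 = -25 + H + Y)
1/(7875 + X(-4, K(1))) = 1/(7875 + (-25 + 3 - 4)) = 1/(7875 - 26) = 1/7849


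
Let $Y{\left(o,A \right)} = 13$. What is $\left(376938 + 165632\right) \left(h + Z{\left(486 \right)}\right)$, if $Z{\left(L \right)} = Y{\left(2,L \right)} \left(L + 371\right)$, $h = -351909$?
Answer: $-184890493760$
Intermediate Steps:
$Z{\left(L \right)} = 4823 + 13 L$ ($Z{\left(L \right)} = 13 \left(L + 371\right) = 13 \left(371 + L\right) = 4823 + 13 L$)
$\left(376938 + 165632\right) \left(h + Z{\left(486 \right)}\right) = \left(376938 + 165632\right) \left(-351909 + \left(4823 + 13 \cdot 486\right)\right) = 542570 \left(-351909 + \left(4823 + 6318\right)\right) = 542570 \left(-351909 + 11141\right) = 542570 \left(-340768\right) = -184890493760$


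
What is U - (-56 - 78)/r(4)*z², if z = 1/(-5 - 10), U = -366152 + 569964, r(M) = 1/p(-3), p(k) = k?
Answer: 15285766/75 ≈ 2.0381e+5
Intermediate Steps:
r(M) = -⅓ (r(M) = 1/(-3) = 1*(-⅓) = -⅓)
U = 203812
z = -1/15 (z = 1/(-15) = -1/15 ≈ -0.066667)
U - (-56 - 78)/r(4)*z² = 203812 - (-56 - 78)/(-⅓)*(-1/15)² = 203812 - (-3*(-134))/225 = 203812 - 402/225 = 203812 - 1*134/75 = 203812 - 134/75 = 15285766/75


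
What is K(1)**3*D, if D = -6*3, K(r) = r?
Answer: -18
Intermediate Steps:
D = -18
K(1)**3*D = 1**3*(-18) = 1*(-18) = -18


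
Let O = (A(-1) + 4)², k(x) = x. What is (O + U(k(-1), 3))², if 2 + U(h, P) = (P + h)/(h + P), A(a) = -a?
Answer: 576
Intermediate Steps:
O = 25 (O = (-1*(-1) + 4)² = (1 + 4)² = 5² = 25)
U(h, P) = -1 (U(h, P) = -2 + (P + h)/(h + P) = -2 + (P + h)/(P + h) = -2 + 1 = -1)
(O + U(k(-1), 3))² = (25 - 1)² = 24² = 576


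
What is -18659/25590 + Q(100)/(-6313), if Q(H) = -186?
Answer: -113034527/161549670 ≈ -0.69969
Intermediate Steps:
-18659/25590 + Q(100)/(-6313) = -18659/25590 - 186/(-6313) = -18659*1/25590 - 186*(-1/6313) = -18659/25590 + 186/6313 = -113034527/161549670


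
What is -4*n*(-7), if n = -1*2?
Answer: -56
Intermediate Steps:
n = -2
-4*n*(-7) = -4*(-2)*(-7) = 8*(-7) = -56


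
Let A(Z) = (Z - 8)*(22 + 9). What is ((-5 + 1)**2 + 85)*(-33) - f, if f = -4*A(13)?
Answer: -2713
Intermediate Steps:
A(Z) = -248 + 31*Z (A(Z) = (-8 + Z)*31 = -248 + 31*Z)
f = -620 (f = -4*(-248 + 31*13) = -4*(-248 + 403) = -4*155 = -620)
((-5 + 1)**2 + 85)*(-33) - f = ((-5 + 1)**2 + 85)*(-33) - 1*(-620) = ((-4)**2 + 85)*(-33) + 620 = (16 + 85)*(-33) + 620 = 101*(-33) + 620 = -3333 + 620 = -2713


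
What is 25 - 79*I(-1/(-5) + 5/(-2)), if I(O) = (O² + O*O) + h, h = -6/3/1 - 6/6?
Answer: -28691/50 ≈ -573.82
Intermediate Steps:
h = -3 (h = -6*⅓*1 - 6*⅙ = -2*1 - 1 = -2 - 1 = -3)
I(O) = -3 + 2*O² (I(O) = (O² + O*O) - 3 = (O² + O²) - 3 = 2*O² - 3 = -3 + 2*O²)
25 - 79*I(-1/(-5) + 5/(-2)) = 25 - 79*(-3 + 2*(-1/(-5) + 5/(-2))²) = 25 - 79*(-3 + 2*(-1*(-⅕) + 5*(-½))²) = 25 - 79*(-3 + 2*(⅕ - 5/2)²) = 25 - 79*(-3 + 2*(-23/10)²) = 25 - 79*(-3 + 2*(529/100)) = 25 - 79*(-3 + 529/50) = 25 - 79*379/50 = 25 - 29941/50 = -28691/50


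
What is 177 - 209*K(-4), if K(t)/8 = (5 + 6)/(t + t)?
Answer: 2476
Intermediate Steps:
K(t) = 44/t (K(t) = 8*((5 + 6)/(t + t)) = 8*(11/((2*t))) = 8*(11*(1/(2*t))) = 8*(11/(2*t)) = 44/t)
177 - 209*K(-4) = 177 - 9196/(-4) = 177 - 9196*(-1)/4 = 177 - 209*(-11) = 177 + 2299 = 2476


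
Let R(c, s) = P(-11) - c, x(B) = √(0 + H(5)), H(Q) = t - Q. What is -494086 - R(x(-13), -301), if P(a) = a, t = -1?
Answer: -494075 + I*√6 ≈ -4.9408e+5 + 2.4495*I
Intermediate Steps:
H(Q) = -1 - Q
x(B) = I*√6 (x(B) = √(0 + (-1 - 1*5)) = √(0 + (-1 - 5)) = √(0 - 6) = √(-6) = I*√6)
R(c, s) = -11 - c
-494086 - R(x(-13), -301) = -494086 - (-11 - I*√6) = -494086 + (11 + I*√6) = -494075 + I*√6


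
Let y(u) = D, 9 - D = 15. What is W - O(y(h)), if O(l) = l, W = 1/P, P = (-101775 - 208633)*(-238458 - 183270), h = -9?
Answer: 785446470145/130907745024 ≈ 6.0000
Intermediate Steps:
D = -6 (D = 9 - 1*15 = 9 - 15 = -6)
y(u) = -6
P = 130907745024 (P = -310408*(-421728) = 130907745024)
W = 1/130907745024 ≈ 7.6390e-12
W - O(y(h)) = 1/130907745024 - 1*(-6) = 1/130907745024 + 6 = 785446470145/130907745024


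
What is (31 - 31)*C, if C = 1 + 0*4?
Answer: 0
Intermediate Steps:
C = 1 (C = 1 + 0 = 1)
(31 - 31)*C = (31 - 31)*1 = 0*1 = 0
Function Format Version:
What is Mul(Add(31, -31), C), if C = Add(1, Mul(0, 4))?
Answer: 0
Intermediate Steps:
C = 1 (C = Add(1, 0) = 1)
Mul(Add(31, -31), C) = Mul(Add(31, -31), 1) = Mul(0, 1) = 0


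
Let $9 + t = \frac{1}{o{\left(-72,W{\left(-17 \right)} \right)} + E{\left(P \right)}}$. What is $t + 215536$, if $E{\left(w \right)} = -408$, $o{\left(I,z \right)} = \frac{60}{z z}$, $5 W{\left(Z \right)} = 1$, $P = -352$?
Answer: $\frac{235355485}{1092} \approx 2.1553 \cdot 10^{5}$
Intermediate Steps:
$W{\left(Z \right)} = \frac{1}{5}$ ($W{\left(Z \right)} = \frac{1}{5} \cdot 1 = \frac{1}{5}$)
$o{\left(I,z \right)} = \frac{60}{z^{2}}$
$t = - \frac{9827}{1092}$ ($t = -9 + \frac{1}{60 \frac{1}{(\frac{1}{5})^{2}} - 408} = -9 + \frac{1}{60 \cdot 25 - 408} = -9 + \frac{1}{1500 - 408} = -9 + \frac{1}{1092} = - \frac{9827}{1092} \approx -8.9991$)
$t + 215536 = - \frac{9827}{1092} + 215536 = \frac{235355485}{1092}$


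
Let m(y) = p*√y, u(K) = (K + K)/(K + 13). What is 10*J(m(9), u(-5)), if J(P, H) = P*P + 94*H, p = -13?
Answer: 14035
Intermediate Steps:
u(K) = 2*K/(13 + K) (u(K) = (2*K)/(13 + K) = 2*K/(13 + K))
m(y) = -13*√y
J(P, H) = P² + 94*H
10*J(m(9), u(-5)) = 10*((-13*√9)² + 94*(2*(-5)/(13 - 5))) = 10*((-13*3)² + 94*(2*(-5)/8)) = 10*((-39)² + 94*(2*(-5)*(⅛))) = 10*(1521 + 94*(-5/4)) = 10*(1521 - 235/2) = 10*(2807/2) = 14035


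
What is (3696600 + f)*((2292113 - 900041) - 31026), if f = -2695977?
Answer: 1361893931658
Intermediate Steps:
(3696600 + f)*((2292113 - 900041) - 31026) = (3696600 - 2695977)*((2292113 - 900041) - 31026) = 1000623*(1392072 - 31026) = 1000623*1361046 = 1361893931658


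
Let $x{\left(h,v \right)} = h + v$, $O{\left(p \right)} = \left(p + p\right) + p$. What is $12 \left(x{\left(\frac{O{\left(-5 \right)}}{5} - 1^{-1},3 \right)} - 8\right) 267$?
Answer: $-28836$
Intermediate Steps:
$O{\left(p \right)} = 3 p$ ($O{\left(p \right)} = 2 p + p = 3 p$)
$12 \left(x{\left(\frac{O{\left(-5 \right)}}{5} - 1^{-1},3 \right)} - 8\right) 267 = 12 \left(\left(\left(\frac{3 \left(-5\right)}{5} - 1^{-1}\right) + 3\right) - 8\right) 267 = 12 \left(\left(\left(\left(-15\right) \frac{1}{5} - 1\right) + 3\right) - 8\right) 267 = 12 \left(\left(\left(-3 - 1\right) + 3\right) - 8\right) 267 = 12 \left(\left(-4 + 3\right) - 8\right) 267 = 12 \left(-1 - 8\right) 267 = 12 \left(-9\right) 267 = \left(-108\right) 267 = -28836$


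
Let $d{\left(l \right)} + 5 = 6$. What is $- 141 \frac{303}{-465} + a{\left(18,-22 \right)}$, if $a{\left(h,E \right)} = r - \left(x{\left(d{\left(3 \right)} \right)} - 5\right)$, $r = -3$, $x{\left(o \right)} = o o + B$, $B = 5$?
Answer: $\frac{13621}{155} \approx 87.877$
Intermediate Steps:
$d{\left(l \right)} = 1$ ($d{\left(l \right)} = -5 + 6 = 1$)
$x{\left(o \right)} = 5 + o^{2}$ ($x{\left(o \right)} = o o + 5 = o^{2} + 5 = 5 + o^{2}$)
$a{\left(h,E \right)} = -4$ ($a{\left(h,E \right)} = -3 - \left(\left(5 + 1^{2}\right) - 5\right) = -3 - \left(\left(5 + 1\right) - 5\right) = -3 - \left(6 - 5\right) = -3 - 1 = -4$)
$- 141 \frac{303}{-465} + a{\left(18,-22 \right)} = - 141 \frac{303}{-465} - 4 = - 141 \cdot 303 \left(- \frac{1}{465}\right) - 4 = \left(-141\right) \left(- \frac{101}{155}\right) - 4 = \frac{14241}{155} - 4 = \frac{13621}{155}$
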